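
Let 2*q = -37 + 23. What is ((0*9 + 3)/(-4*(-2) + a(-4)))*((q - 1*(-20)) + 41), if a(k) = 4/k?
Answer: 162/7 ≈ 23.143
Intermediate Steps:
q = -7 (q = (-37 + 23)/2 = (½)*(-14) = -7)
((0*9 + 3)/(-4*(-2) + a(-4)))*((q - 1*(-20)) + 41) = ((0*9 + 3)/(-4*(-2) + 4/(-4)))*((-7 - 1*(-20)) + 41) = ((0 + 3)/(8 + 4*(-¼)))*((-7 + 20) + 41) = (3/(8 - 1))*(13 + 41) = (3/7)*54 = 162/7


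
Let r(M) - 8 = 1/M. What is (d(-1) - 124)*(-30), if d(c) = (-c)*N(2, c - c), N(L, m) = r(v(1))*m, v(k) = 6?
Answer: 3720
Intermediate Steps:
r(M) = 8 + 1/M
N(L, m) = 49*m/6 (N(L, m) = (8 + 1/6)*m = 49*m/6)
d(c) = 0 (d(c) = (-c)*(49*(c - c)/6) = (-c)*((49/6)*0) = -c*0 = 0)
(d(-1) - 124)*(-30) = (0 - 124)*(-30) = -124*(-30) = 3720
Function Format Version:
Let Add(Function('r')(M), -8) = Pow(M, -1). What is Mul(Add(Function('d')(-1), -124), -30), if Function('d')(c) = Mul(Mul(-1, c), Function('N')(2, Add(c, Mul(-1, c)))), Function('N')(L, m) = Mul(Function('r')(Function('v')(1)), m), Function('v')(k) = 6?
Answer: 3720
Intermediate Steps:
Function('r')(M) = Add(8, Pow(M, -1))
Function('N')(L, m) = Mul(Rational(49, 6), m) (Function('N')(L, m) = Mul(Add(8, Pow(6, -1)), m) = Mul(Add(8, Rational(1, 6)), m) = Mul(Rational(49, 6), m))
Function('d')(c) = 0 (Function('d')(c) = Mul(Mul(-1, c), Mul(Rational(49, 6), Add(c, Mul(-1, c)))) = Mul(Mul(-1, c), Mul(Rational(49, 6), 0)) = Mul(Mul(-1, c), 0) = 0)
Mul(Add(Function('d')(-1), -124), -30) = Mul(Add(0, -124), -30) = Mul(-124, -30) = 3720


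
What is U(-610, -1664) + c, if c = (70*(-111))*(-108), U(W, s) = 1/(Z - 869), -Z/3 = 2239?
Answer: 6365867759/7586 ≈ 8.3916e+5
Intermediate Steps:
Z = -6717 (Z = -3*2239 = -6717)
U(W, s) = -1/7586 (U(W, s) = 1/(-6717 - 869) = 1/(-7586) = -1/7586)
c = 839160 (c = -7770*(-108) = 839160)
U(-610, -1664) + c = -1/7586 + 839160 = 6365867759/7586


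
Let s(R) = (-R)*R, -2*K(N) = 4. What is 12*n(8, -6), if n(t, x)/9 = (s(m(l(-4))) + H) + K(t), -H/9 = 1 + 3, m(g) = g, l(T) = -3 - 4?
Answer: -9396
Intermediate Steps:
l(T) = -7
K(N) = -2 (K(N) = -½*4 = -2)
s(R) = -R²
H = -36 (H = -9*(1 + 3) = -9*4 = -36)
n(t, x) = -783 (n(t, x) = 9*((-1*(-7)² - 36) - 2) = 9*((-1*49 - 36) - 2) = 9*((-49 - 36) - 2) = 9*(-85 - 2) = 9*(-87) = -783)
12*n(8, -6) = 12*(-783) = -9396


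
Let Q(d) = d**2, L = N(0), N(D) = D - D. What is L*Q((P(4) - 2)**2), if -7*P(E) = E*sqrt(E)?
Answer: 0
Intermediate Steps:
N(D) = 0
L = 0
P(E) = -E**(3/2)/7 (P(E) = -E*sqrt(E)/7 = -E**(3/2)/7)
L*Q((P(4) - 2)**2) = 0*((-4**(3/2)/7 - 2)**2)**2 = 0*((-1/7*8 - 2)**2)**2 = 0*((-8/7 - 2)**2)**2 = 0*((-22/7)**2)**2 = 0*(484/49)**2 = 0*(234256/2401) = 0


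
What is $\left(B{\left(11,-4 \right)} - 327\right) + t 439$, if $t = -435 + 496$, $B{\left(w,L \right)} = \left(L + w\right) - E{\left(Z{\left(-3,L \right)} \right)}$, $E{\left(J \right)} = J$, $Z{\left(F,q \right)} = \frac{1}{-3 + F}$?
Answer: $\frac{158755}{6} \approx 26459.0$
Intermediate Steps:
$B{\left(w,L \right)} = \frac{1}{6} + L + w$ ($B{\left(w,L \right)} = \left(L + w\right) - \frac{1}{-3 - 3} = \left(L + w\right) - \frac{1}{-6} = \left(L + w\right) - - \frac{1}{6} = \left(L + w\right) + \frac{1}{6} = \frac{1}{6} + L + w$)
$t = 61$
$\left(B{\left(11,-4 \right)} - 327\right) + t 439 = \left(\left(\frac{1}{6} - 4 + 11\right) - 327\right) + 61 \cdot 439 = \left(\frac{43}{6} - 327\right) + 26779 = - \frac{1919}{6} + 26779 = \frac{158755}{6}$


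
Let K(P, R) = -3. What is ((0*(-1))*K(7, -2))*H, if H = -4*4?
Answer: 0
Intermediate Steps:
H = -16
((0*(-1))*K(7, -2))*H = ((0*(-1))*(-3))*(-16) = (0*(-3))*(-16) = 0*(-16) = 0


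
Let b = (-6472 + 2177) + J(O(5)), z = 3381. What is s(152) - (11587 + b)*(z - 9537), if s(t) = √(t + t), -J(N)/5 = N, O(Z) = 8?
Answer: 44643312 + 4*√19 ≈ 4.4643e+7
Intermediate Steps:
J(N) = -5*N
s(t) = √2*√t (s(t) = √(2*t) = √2*√t)
b = -4335 (b = (-6472 + 2177) - 5*8 = -4295 - 40 = -4335)
s(152) - (11587 + b)*(z - 9537) = √2*√152 - (11587 - 4335)*(3381 - 9537) = √2*(2*√38) - 7252*(-6156) = 4*√19 - 1*(-44643312) = 4*√19 + 44643312 = 44643312 + 4*√19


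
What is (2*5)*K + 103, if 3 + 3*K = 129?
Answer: 523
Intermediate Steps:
K = 42 (K = -1 + (⅓)*129 = -1 + 43 = 42)
(2*5)*K + 103 = (2*5)*42 + 103 = 10*42 + 103 = 420 + 103 = 523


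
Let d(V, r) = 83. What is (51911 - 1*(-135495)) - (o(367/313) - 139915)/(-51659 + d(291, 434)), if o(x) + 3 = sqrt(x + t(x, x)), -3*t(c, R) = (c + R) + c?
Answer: 4832755969/25788 ≈ 1.8740e+5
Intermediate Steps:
t(c, R) = -2*c/3 - R/3 (t(c, R) = -((c + R) + c)/3 = -((R + c) + c)/3 = -(R + 2*c)/3 = -2*c/3 - R/3)
o(x) = -3 (o(x) = -3 + sqrt(x + (-2*x/3 - x/3)) = -3 + sqrt(x - x) = -3 + sqrt(0) = -3 + 0 = -3)
(51911 - 1*(-135495)) - (o(367/313) - 139915)/(-51659 + d(291, 434)) = (51911 - 1*(-135495)) - (-3 - 139915)/(-51659 + 83) = (51911 + 135495) - (-139918)/(-51576) = 187406 - (-139918)*(-1)/51576 = 187406 - 1*69959/25788 = 187406 - 69959/25788 = 4832755969/25788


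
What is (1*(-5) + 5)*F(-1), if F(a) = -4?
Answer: 0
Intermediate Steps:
(1*(-5) + 5)*F(-1) = (1*(-5) + 5)*(-4) = (-5 + 5)*(-4) = 0*(-4) = 0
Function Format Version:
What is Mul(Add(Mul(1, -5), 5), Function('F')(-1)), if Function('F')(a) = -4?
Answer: 0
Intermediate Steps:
Mul(Add(Mul(1, -5), 5), Function('F')(-1)) = Mul(Add(Mul(1, -5), 5), -4) = Mul(Add(-5, 5), -4) = Mul(0, -4) = 0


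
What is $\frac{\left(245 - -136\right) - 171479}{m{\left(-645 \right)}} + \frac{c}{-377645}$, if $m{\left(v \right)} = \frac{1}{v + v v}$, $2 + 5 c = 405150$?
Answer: $- \frac{134197448414154148}{1888225} \approx -7.1071 \cdot 10^{10}$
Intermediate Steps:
$c = \frac{405148}{5}$ ($c = - \frac{2}{5} + \frac{1}{5} \cdot 405150 = - \frac{2}{5} + 81030 = \frac{405148}{5} \approx 81030.0$)
$m{\left(v \right)} = \frac{1}{v + v^{2}}$
$\frac{\left(245 - -136\right) - 171479}{m{\left(-645 \right)}} + \frac{c}{-377645} = \frac{\left(245 - -136\right) - 171479}{\frac{1}{-645} \frac{1}{1 - 645}} + \frac{405148}{5 \left(-377645\right)} = \frac{\left(245 + 136\right) - 171479}{\left(- \frac{1}{645}\right) \frac{1}{-644}} + \frac{405148}{5} \left(- \frac{1}{377645}\right) = \frac{381 - 171479}{\left(- \frac{1}{645}\right) \left(- \frac{1}{644}\right)} - \frac{405148}{1888225} = - 171098 \frac{1}{\frac{1}{415380}} - \frac{405148}{1888225} = \left(-171098\right) 415380 - \frac{405148}{1888225} = -71070687240 - \frac{405148}{1888225} = - \frac{134197448414154148}{1888225}$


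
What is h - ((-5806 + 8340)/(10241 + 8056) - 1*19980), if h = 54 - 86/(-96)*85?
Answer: 5887244869/292752 ≈ 20110.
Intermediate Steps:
h = 6247/48 (h = 54 - 86*(-1/96)*85 = 54 + (43/48)*85 = 54 + 3655/48 = 6247/48 ≈ 130.15)
h - ((-5806 + 8340)/(10241 + 8056) - 1*19980) = 6247/48 - ((-5806 + 8340)/(10241 + 8056) - 1*19980) = 6247/48 - (2534/18297 - 19980) = 6247/48 - 1*(-365571526/18297) = 6247/48 + 365571526/18297 = 5887244869/292752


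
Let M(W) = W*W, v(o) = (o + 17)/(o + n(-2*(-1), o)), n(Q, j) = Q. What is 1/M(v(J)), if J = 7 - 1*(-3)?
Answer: 16/81 ≈ 0.19753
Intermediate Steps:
J = 10 (J = 7 + 3 = 10)
v(o) = (17 + o)/(2 + o) (v(o) = (o + 17)/(o - 2*(-1)) = (17 + o)/(o + 2) = (17 + o)/(2 + o))
M(W) = W**2
1/M(v(J)) = 1/(((17 + 10)/(2 + 10))**2) = 1/((27/12)**2) = 1/(((1/12)*27)**2) = 1/((9/4)**2) = 1/(81/16) = 16/81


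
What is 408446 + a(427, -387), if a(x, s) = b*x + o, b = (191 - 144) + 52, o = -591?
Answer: 450128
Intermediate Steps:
b = 99 (b = 47 + 52 = 99)
a(x, s) = -591 + 99*x (a(x, s) = 99*x - 591 = -591 + 99*x)
408446 + a(427, -387) = 408446 + (-591 + 99*427) = 408446 + (-591 + 42273) = 408446 + 41682 = 450128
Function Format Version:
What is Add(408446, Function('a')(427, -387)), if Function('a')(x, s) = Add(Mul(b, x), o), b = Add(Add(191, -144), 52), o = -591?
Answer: 450128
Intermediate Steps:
b = 99 (b = Add(47, 52) = 99)
Function('a')(x, s) = Add(-591, Mul(99, x)) (Function('a')(x, s) = Add(Mul(99, x), -591) = Add(-591, Mul(99, x)))
Add(408446, Function('a')(427, -387)) = Add(408446, Add(-591, Mul(99, 427))) = Add(408446, Add(-591, 42273)) = Add(408446, 41682) = 450128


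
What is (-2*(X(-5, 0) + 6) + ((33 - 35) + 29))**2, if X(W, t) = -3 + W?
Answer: 961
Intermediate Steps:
(-2*(X(-5, 0) + 6) + ((33 - 35) + 29))**2 = (-2*((-3 - 5) + 6) + ((33 - 35) + 29))**2 = (-2*(-8 + 6) + (-2 + 29))**2 = (-2*(-2) + 27)**2 = (4 + 27)**2 = 31**2 = 961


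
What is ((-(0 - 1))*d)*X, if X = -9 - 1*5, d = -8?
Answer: 112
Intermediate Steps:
X = -14 (X = -9 - 5 = -14)
((-(0 - 1))*d)*X = (-(0 - 1)*(-8))*(-14) = (-1*(-1)*(-8))*(-14) = (1*(-8))*(-14) = -8*(-14) = 112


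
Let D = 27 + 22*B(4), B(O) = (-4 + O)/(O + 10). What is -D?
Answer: -27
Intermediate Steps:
B(O) = (-4 + O)/(10 + O)
D = 27 (D = 27 + 22*((-4 + 4)/(10 + 4)) = 27 + 22*(0/14) = 27 + 22*((1/14)*0) = 27 + 22*0 = 27 + 0 = 27)
-D = -1*27 = -27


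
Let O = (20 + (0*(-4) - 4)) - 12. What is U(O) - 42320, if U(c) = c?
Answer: -42316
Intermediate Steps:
O = 4 (O = (20 + (0 - 4)) - 12 = (20 - 4) - 12 = 16 - 12 = 4)
U(O) - 42320 = 4 - 42320 = -42316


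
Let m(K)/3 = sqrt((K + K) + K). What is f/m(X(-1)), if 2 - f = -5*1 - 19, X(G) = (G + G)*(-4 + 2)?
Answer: 13*sqrt(3)/9 ≈ 2.5019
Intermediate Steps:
X(G) = -4*G (X(G) = (2*G)*(-2) = -4*G)
m(K) = 3*sqrt(3)*sqrt(K) (m(K) = 3*sqrt((K + K) + K) = 3*sqrt(2*K + K) = 3*sqrt(3*K) = 3*(sqrt(3)*sqrt(K)) = 3*sqrt(3)*sqrt(K))
f = 26 (f = 2 - (-5*1 - 19) = 2 - (-5 - 19) = 2 - 1*(-24) = 2 + 24 = 26)
f/m(X(-1)) = 26/((3*sqrt(3)*sqrt(-4*(-1)))) = 26/((3*sqrt(3)*sqrt(4))) = 26/((3*sqrt(3)*2)) = 26/((6*sqrt(3))) = 26*(sqrt(3)/18) = 13*sqrt(3)/9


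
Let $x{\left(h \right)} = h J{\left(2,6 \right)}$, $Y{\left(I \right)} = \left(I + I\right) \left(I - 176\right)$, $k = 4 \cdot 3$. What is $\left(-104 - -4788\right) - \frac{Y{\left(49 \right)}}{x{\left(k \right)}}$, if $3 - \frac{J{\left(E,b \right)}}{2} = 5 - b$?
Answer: $\frac{231055}{48} \approx 4813.6$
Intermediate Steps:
$k = 12$
$Y{\left(I \right)} = 2 I \left(-176 + I\right)$
$J{\left(E,b \right)} = -4 + 2 b$ ($J{\left(E,b \right)} = 6 - 2 \left(5 - b\right) = 6 + \left(-10 + 2 b\right) = -4 + 2 b$)
$x{\left(h \right)} = 8 h$ ($x{\left(h \right)} = h \left(-4 + 2 \cdot 6\right) = h \left(-4 + 12\right) = h 8 = 8 h$)
$\left(-104 - -4788\right) - \frac{Y{\left(49 \right)}}{x{\left(k \right)}} = \left(-104 - -4788\right) - \frac{2 \cdot 49 \left(-176 + 49\right)}{8 \cdot 12} = \left(-104 + 4788\right) - \frac{2 \cdot 49 \left(-127\right)}{96} = 4684 - \left(-12446\right) \frac{1}{96} = 4684 - - \frac{6223}{48} = 4684 + \frac{6223}{48} = \frac{231055}{48}$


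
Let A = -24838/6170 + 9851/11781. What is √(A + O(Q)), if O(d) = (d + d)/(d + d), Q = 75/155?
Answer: I*√321338956704535/12114795 ≈ 1.4797*I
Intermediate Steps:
Q = 15/31 (Q = 75*(1/155) = 15/31 ≈ 0.48387)
O(d) = 1 (O(d) = (2*d)/((2*d)) = (2*d)*(1/(2*d)) = 1)
A = -115917904/36344385 (A = -24838*1/6170 + 9851*(1/11781) = -12419/3085 + 9851/11781 = -115917904/36344385 ≈ -3.1894)
√(A + O(Q)) = √(-115917904/36344385 + 1) = √(-79573519/36344385) = I*√321338956704535/12114795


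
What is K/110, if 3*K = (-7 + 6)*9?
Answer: -3/110 ≈ -0.027273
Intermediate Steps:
K = -3 (K = ((-7 + 6)*9)/3 = (-1*9)/3 = (⅓)*(-9) = -3)
K/110 = -3/110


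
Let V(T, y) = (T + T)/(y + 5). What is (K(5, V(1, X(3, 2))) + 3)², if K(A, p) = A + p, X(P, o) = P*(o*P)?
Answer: 34596/529 ≈ 65.399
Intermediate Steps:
X(P, o) = o*P² (X(P, o) = P*(P*o) = o*P²)
V(T, y) = 2*T/(5 + y) (V(T, y) = (2*T)/(5 + y) = 2*T/(5 + y))
(K(5, V(1, X(3, 2))) + 3)² = ((5 + 2*1/(5 + 2*3²)) + 3)² = ((5 + 2*1/(5 + 2*9)) + 3)² = ((5 + 2*1/(5 + 18)) + 3)² = ((5 + 2*1/23) + 3)² = ((5 + 2*1*(1/23)) + 3)² = ((5 + 2/23) + 3)² = (117/23 + 3)² = (186/23)² = 34596/529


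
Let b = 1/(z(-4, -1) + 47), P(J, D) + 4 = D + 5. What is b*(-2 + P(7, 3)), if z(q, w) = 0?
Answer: 2/47 ≈ 0.042553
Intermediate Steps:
P(J, D) = 1 + D (P(J, D) = -4 + (D + 5) = -4 + (5 + D) = 1 + D)
b = 1/47 (b = 1/(0 + 47) = 1/47 ≈ 0.021277)
b*(-2 + P(7, 3)) = (-2 + (1 + 3))/47 = (-2 + 4)/47 = (1/47)*2 = 2/47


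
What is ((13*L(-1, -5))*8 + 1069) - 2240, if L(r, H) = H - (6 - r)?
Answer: -2419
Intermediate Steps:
L(r, H) = -6 + H + r (L(r, H) = H + (-6 + r) = -6 + H + r)
((13*L(-1, -5))*8 + 1069) - 2240 = ((13*(-6 - 5 - 1))*8 + 1069) - 2240 = ((13*(-12))*8 + 1069) - 2240 = (-156*8 + 1069) - 2240 = (-1248 + 1069) - 2240 = -179 - 2240 = -2419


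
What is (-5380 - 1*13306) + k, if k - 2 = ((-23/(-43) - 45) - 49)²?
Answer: -18394355/1849 ≈ -9948.3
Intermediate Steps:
k = 16156059/1849 (k = 2 + ((-23/(-43) - 45) - 49)² = 2 + ((-23*(-1/43) - 45) - 49)² = 2 + ((23/43 - 45) - 49)² = 2 + (-1912/43 - 49)² = 2 + (-4019/43)² = 2 + 16152361/1849 = 16156059/1849 ≈ 8737.7)
(-5380 - 1*13306) + k = (-5380 - 1*13306) + 16156059/1849 = (-5380 - 13306) + 16156059/1849 = -18686 + 16156059/1849 = -18394355/1849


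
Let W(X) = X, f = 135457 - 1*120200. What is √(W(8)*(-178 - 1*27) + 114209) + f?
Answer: 15257 + √112569 ≈ 15593.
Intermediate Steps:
f = 15257 (f = 135457 - 120200 = 15257)
√(W(8)*(-178 - 1*27) + 114209) + f = √(8*(-178 - 1*27) + 114209) + 15257 = √(8*(-178 - 27) + 114209) + 15257 = √(8*(-205) + 114209) + 15257 = √(-1640 + 114209) + 15257 = √112569 + 15257 = 15257 + √112569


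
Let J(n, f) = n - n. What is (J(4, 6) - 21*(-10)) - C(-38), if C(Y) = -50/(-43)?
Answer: 8980/43 ≈ 208.84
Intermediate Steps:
J(n, f) = 0
C(Y) = 50/43 (C(Y) = -50*(-1/43) = 50/43)
(J(4, 6) - 21*(-10)) - C(-38) = (0 - 21*(-10)) - 1*50/43 = (0 + 210) - 50/43 = 210 - 50/43 = 8980/43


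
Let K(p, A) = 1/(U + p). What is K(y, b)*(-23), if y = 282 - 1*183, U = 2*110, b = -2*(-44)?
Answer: -23/319 ≈ -0.072100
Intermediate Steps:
b = 88
U = 220
y = 99 (y = 282 - 183 = 99)
K(p, A) = 1/(220 + p)
K(y, b)*(-23) = -23/(220 + 99) = -23/319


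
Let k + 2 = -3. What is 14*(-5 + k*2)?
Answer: -210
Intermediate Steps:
k = -5 (k = -2 - 3 = -5)
14*(-5 + k*2) = 14*(-5 - 5*2) = 14*(-5 - 10) = 14*(-15) = -210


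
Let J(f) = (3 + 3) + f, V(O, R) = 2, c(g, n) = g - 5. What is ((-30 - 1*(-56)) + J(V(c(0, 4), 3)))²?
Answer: 1156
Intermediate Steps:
c(g, n) = -5 + g
J(f) = 6 + f
((-30 - 1*(-56)) + J(V(c(0, 4), 3)))² = ((-30 - 1*(-56)) + (6 + 2))² = ((-30 + 56) + 8)² = (26 + 8)² = 34² = 1156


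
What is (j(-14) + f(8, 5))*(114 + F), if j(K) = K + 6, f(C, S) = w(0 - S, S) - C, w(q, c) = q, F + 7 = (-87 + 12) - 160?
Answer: 2688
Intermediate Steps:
F = -242 (F = -7 + ((-87 + 12) - 160) = -7 + (-75 - 160) = -7 - 235 = -242)
f(C, S) = -C - S (f(C, S) = (0 - S) - C = -S - C = -C - S)
j(K) = 6 + K
(j(-14) + f(8, 5))*(114 + F) = ((6 - 14) + (-1*8 - 1*5))*(114 - 242) = (-8 + (-8 - 5))*(-128) = (-8 - 13)*(-128) = -21*(-128) = 2688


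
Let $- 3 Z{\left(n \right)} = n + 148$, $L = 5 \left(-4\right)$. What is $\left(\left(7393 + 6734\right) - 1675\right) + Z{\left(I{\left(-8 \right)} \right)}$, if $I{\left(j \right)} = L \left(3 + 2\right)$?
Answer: $12436$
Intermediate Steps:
$L = -20$
$I{\left(j \right)} = -100$ ($I{\left(j \right)} = - 20 \left(3 + 2\right) = \left(-20\right) 5 = -100$)
$Z{\left(n \right)} = - \frac{148}{3} - \frac{n}{3}$ ($Z{\left(n \right)} = - \frac{n + 148}{3} = - \frac{148 + n}{3} = - \frac{148}{3} - \frac{n}{3}$)
$\left(\left(7393 + 6734\right) - 1675\right) + Z{\left(I{\left(-8 \right)} \right)} = \left(\left(7393 + 6734\right) - 1675\right) - 16 = \left(14127 - 1675\right) + \left(- \frac{148}{3} + \frac{100}{3}\right) = 12452 - 16 = 12436$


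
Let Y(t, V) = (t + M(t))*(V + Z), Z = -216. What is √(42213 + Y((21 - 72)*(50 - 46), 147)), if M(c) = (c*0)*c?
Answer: √56289 ≈ 237.25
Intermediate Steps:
M(c) = 0 (M(c) = 0*c = 0)
Y(t, V) = t*(-216 + V) (Y(t, V) = (t + 0)*(V - 216) = t*(-216 + V))
√(42213 + Y((21 - 72)*(50 - 46), 147)) = √(42213 + ((21 - 72)*(50 - 46))*(-216 + 147)) = √(42213 - 51*4*(-69)) = √(42213 - 204*(-69)) = √(42213 + 14076) = √56289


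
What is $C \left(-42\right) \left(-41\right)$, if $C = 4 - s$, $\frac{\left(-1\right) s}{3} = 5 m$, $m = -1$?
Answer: $-18942$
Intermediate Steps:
$s = 15$ ($s = - 3 \cdot 5 \left(-1\right) = \left(-3\right) \left(-5\right) = 15$)
$C = -11$ ($C = 4 - 15 = -11$)
$C \left(-42\right) \left(-41\right) = \left(-11\right) \left(-42\right) \left(-41\right) = 462 \left(-41\right) = -18942$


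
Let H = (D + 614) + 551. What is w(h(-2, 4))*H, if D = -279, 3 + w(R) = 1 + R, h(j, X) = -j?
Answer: 0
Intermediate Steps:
w(R) = -2 + R (w(R) = -3 + (1 + R) = -2 + R)
H = 886 (H = (-279 + 614) + 551 = 335 + 551 = 886)
w(h(-2, 4))*H = (-2 - 1*(-2))*886 = (-2 + 2)*886 = 0*886 = 0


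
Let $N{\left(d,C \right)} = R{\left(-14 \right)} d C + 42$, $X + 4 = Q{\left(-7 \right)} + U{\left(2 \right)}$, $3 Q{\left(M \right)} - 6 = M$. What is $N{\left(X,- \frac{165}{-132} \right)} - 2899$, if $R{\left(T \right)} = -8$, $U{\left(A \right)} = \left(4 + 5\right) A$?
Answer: $- \frac{8981}{3} \approx -2993.7$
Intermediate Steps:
$Q{\left(M \right)} = 2 + \frac{M}{3}$
$U{\left(A \right)} = 9 A$
$X = \frac{41}{3}$ ($X = -4 + \left(\left(2 + \frac{1}{3} \left(-7\right)\right) + 9 \cdot 2\right) = -4 + \left(\left(2 - \frac{7}{3}\right) + 18\right) = -4 + \left(- \frac{1}{3} + 18\right) = -4 + \frac{53}{3} = \frac{41}{3} \approx 13.667$)
$N{\left(d,C \right)} = 42 - 8 C d$ ($N{\left(d,C \right)} = - 8 d C + 42 = - 8 C d + 42 = 42 - 8 C d$)
$N{\left(X,- \frac{165}{-132} \right)} - 2899 = \left(42 - 8 \left(- \frac{165}{-132}\right) \frac{41}{3}\right) - 2899 = \left(42 - 8 \left(\left(-165\right) \left(- \frac{1}{132}\right)\right) \frac{41}{3}\right) - 2899 = \left(42 - 10 \cdot \frac{41}{3}\right) - 2899 = \left(42 - \frac{410}{3}\right) - 2899 = - \frac{284}{3} - 2899 = - \frac{8981}{3}$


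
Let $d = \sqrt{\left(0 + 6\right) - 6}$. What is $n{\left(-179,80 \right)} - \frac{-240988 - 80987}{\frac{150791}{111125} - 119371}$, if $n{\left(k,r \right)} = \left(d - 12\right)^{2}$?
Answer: $\frac{624791185407}{4421650528} \approx 141.3$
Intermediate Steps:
$d = 0$ ($d = \sqrt{6 - 6} = \sqrt{0} = 0$)
$n{\left(k,r \right)} = 144$ ($n{\left(k,r \right)} = \left(0 - 12\right)^{2} = \left(-12\right)^{2} = 144$)
$n{\left(-179,80 \right)} - \frac{-240988 - 80987}{\frac{150791}{111125} - 119371} = 144 - \frac{-240988 - 80987}{\frac{150791}{111125} - 119371} = 144 - - \frac{321975}{150791 \cdot \frac{1}{111125} - 119371} = 144 - - \frac{321975}{\frac{150791}{111125} - 119371} = 144 - - \frac{321975}{- \frac{13264951584}{111125}} = 144 - \left(-321975\right) \left(- \frac{111125}{13264951584}\right) = 144 - \frac{11926490625}{4421650528} = \frac{624791185407}{4421650528}$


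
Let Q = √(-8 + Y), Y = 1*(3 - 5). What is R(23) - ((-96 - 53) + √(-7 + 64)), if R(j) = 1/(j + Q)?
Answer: 80334/539 - √57 - I*√10/539 ≈ 141.49 - 0.0058669*I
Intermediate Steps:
Y = -2 (Y = 1*(-2) = -2)
Q = I*√10 (Q = √(-8 - 2) = √(-10) = I*√10 ≈ 3.1623*I)
R(j) = 1/(j + I*√10)
R(23) - ((-96 - 53) + √(-7 + 64)) = 1/(23 + I*√10) - ((-96 - 53) + √(-7 + 64)) = 1/(23 + I*√10) - (-149 + √57) = 1/(23 + I*√10) + (149 - √57) = 149 + 1/(23 + I*√10) - √57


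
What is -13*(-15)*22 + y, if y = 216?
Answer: 4506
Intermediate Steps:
-13*(-15)*22 + y = -13*(-15)*22 + 216 = 195*22 + 216 = 4290 + 216 = 4506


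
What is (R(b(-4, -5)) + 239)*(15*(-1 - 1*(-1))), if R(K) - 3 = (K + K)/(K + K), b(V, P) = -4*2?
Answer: 0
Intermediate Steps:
b(V, P) = -8
R(K) = 4 (R(K) = 3 + (K + K)/(K + K) = 3 + (2*K)/((2*K)) = 3 + (2*K)*(1/(2*K)) = 3 + 1 = 4)
(R(b(-4, -5)) + 239)*(15*(-1 - 1*(-1))) = (4 + 239)*(15*(-1 - 1*(-1))) = 243*(15*(-1 + 1)) = 243*(15*0) = 243*0 = 0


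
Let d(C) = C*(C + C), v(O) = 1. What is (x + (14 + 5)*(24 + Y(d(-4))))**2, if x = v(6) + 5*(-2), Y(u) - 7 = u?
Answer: 1411344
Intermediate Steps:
d(C) = 2*C**2 (d(C) = C*(2*C) = 2*C**2)
Y(u) = 7 + u
x = -9 (x = 1 + 5*(-2) = 1 - 10 = -9)
(x + (14 + 5)*(24 + Y(d(-4))))**2 = (-9 + (14 + 5)*(24 + (7 + 2*(-4)**2)))**2 = (-9 + 19*(24 + (7 + 2*16)))**2 = (-9 + 19*(24 + (7 + 32)))**2 = (-9 + 19*(24 + 39))**2 = (-9 + 19*63)**2 = (-9 + 1197)**2 = 1188**2 = 1411344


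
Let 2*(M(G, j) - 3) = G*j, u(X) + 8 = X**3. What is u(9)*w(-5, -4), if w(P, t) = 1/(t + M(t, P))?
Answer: 721/9 ≈ 80.111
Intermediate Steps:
u(X) = -8 + X**3
M(G, j) = 3 + G*j/2 (M(G, j) = 3 + (G*j)/2 = 3 + G*j/2)
w(P, t) = 1/(3 + t + P*t/2) (w(P, t) = 1/(t + (3 + t*P/2)) = 1/(t + (3 + P*t/2)) = 1/(3 + t + P*t/2))
u(9)*w(-5, -4) = (-8 + 9**3)*(2/(6 + 2*(-4) - 5*(-4))) = (-8 + 729)*(2/(6 - 8 + 20)) = 721*(2/18) = 721*(2*(1/18)) = 721*(1/9) = 721/9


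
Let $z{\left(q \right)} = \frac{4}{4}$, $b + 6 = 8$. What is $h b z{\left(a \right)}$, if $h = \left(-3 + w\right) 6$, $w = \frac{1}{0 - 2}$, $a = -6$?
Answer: $-42$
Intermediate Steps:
$b = 2$ ($b = -6 + 8 = 2$)
$w = - \frac{1}{2}$ ($w = \frac{1}{-2} = - \frac{1}{2} \approx -0.5$)
$h = -21$ ($h = \left(-3 - \frac{1}{2}\right) 6 = \left(- \frac{7}{2}\right) 6 = -21$)
$z{\left(q \right)} = 1$ ($z{\left(q \right)} = 4 \cdot \frac{1}{4} = 1$)
$h b z{\left(a \right)} = \left(-21\right) 2 \cdot 1 = \left(-42\right) 1 = -42$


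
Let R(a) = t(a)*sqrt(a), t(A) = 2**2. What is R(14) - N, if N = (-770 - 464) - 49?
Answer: 1283 + 4*sqrt(14) ≈ 1298.0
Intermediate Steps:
t(A) = 4
N = -1283 (N = -1234 - 49 = -1283)
R(a) = 4*sqrt(a)
R(14) - N = 4*sqrt(14) - 1*(-1283) = 4*sqrt(14) + 1283 = 1283 + 4*sqrt(14)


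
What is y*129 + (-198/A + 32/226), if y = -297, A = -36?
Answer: -8657463/226 ≈ -38307.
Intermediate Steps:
y*129 + (-198/A + 32/226) = -297*129 + (-198/(-36) + 32/226) = -38313 + (-198*(-1/36) + 32*(1/226)) = -38313 + (11/2 + 16/113) = -38313 + 1275/226 = -8657463/226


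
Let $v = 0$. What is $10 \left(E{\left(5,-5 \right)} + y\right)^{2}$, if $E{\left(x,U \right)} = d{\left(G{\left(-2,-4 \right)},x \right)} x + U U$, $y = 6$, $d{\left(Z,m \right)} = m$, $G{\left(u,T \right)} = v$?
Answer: $31360$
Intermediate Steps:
$G{\left(u,T \right)} = 0$
$E{\left(x,U \right)} = U^{2} + x^{2}$ ($E{\left(x,U \right)} = x x + U U = x^{2} + U^{2} = U^{2} + x^{2}$)
$10 \left(E{\left(5,-5 \right)} + y\right)^{2} = 10 \left(\left(\left(-5\right)^{2} + 5^{2}\right) + 6\right)^{2} = 10 \left(\left(25 + 25\right) + 6\right)^{2} = 10 \left(50 + 6\right)^{2} = 10 \cdot 56^{2} = 10 \cdot 3136 = 31360$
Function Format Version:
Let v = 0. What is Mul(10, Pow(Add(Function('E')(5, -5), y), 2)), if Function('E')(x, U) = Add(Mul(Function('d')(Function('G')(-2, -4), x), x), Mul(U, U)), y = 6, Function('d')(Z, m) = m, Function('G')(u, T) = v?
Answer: 31360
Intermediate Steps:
Function('G')(u, T) = 0
Function('E')(x, U) = Add(Pow(U, 2), Pow(x, 2)) (Function('E')(x, U) = Add(Mul(x, x), Mul(U, U)) = Add(Pow(x, 2), Pow(U, 2)) = Add(Pow(U, 2), Pow(x, 2)))
Mul(10, Pow(Add(Function('E')(5, -5), y), 2)) = Mul(10, Pow(Add(Add(Pow(-5, 2), Pow(5, 2)), 6), 2)) = Mul(10, Pow(Add(Add(25, 25), 6), 2)) = Mul(10, Pow(Add(50, 6), 2)) = Mul(10, Pow(56, 2)) = Mul(10, 3136) = 31360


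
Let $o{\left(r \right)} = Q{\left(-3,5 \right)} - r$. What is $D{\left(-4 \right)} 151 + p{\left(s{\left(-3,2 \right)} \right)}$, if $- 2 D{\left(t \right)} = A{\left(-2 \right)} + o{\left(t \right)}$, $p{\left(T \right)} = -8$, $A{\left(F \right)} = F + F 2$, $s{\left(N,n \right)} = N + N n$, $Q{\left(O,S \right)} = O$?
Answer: $\frac{739}{2} \approx 369.5$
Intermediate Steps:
$A{\left(F \right)} = 3 F$ ($A{\left(F \right)} = F + 2 F = 3 F$)
$o{\left(r \right)} = -3 - r$
$D{\left(t \right)} = \frac{9}{2} + \frac{t}{2}$ ($D{\left(t \right)} = - \frac{3 \left(-2\right) - \left(3 + t\right)}{2} = - \frac{-6 - \left(3 + t\right)}{2} = - \frac{-9 - t}{2} = \frac{9}{2} + \frac{t}{2}$)
$D{\left(-4 \right)} 151 + p{\left(s{\left(-3,2 \right)} \right)} = \left(\frac{9}{2} + \frac{1}{2} \left(-4\right)\right) 151 - 8 = \left(\frac{9}{2} - 2\right) 151 - 8 = \frac{5}{2} \cdot 151 - 8 = \frac{755}{2} - 8 = \frac{739}{2}$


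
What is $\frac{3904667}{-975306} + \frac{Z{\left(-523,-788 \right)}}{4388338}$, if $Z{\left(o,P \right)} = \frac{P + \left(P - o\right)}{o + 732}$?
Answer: $- \frac{895303932211858}{223628556929613} \approx -4.0035$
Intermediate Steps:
$Z{\left(o,P \right)} = \frac{- o + 2 P}{732 + o}$
$\frac{3904667}{-975306} + \frac{Z{\left(-523,-788 \right)}}{4388338} = \frac{3904667}{-975306} + \frac{\frac{1}{732 - 523} \left(\left(-1\right) \left(-523\right) + 2 \left(-788\right)\right)}{4388338} = 3904667 \left(- \frac{1}{975306}\right) + \frac{523 - 1576}{209} \cdot \frac{1}{4388338} = - \frac{3904667}{975306} + \frac{1}{209} \left(-1053\right) \frac{1}{4388338} = - \frac{3904667}{975306} - \frac{1053}{917162642} = - \frac{895303932211858}{223628556929613}$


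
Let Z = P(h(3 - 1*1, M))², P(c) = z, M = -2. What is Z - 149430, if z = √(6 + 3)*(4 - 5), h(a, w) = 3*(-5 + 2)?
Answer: -149421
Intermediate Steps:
h(a, w) = -9 (h(a, w) = 3*(-3) = -9)
z = -3 (z = √9*(-1) = 3*(-1) = -3)
P(c) = -3
Z = 9 (Z = (-3)² = 9)
Z - 149430 = 9 - 149430 = -149421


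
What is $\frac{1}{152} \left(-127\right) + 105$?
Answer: $\frac{15833}{152} \approx 104.16$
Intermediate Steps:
$\frac{1}{152} \left(-127\right) + 105 = - \frac{127}{152} + 105 = \frac{15833}{152}$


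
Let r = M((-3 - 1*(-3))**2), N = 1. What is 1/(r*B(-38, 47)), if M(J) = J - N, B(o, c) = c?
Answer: -1/47 ≈ -0.021277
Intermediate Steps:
M(J) = -1 + J (M(J) = J - 1*1 = J - 1 = -1 + J)
r = -1 (r = -1 + (-3 - 1*(-3))**2 = -1 + (-3 + 3)**2 = -1 + 0**2 = -1 + 0 = -1)
1/(r*B(-38, 47)) = 1/(-1*47) = 1/(-47) = -1/47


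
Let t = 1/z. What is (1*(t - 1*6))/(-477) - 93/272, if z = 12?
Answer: -128255/389232 ≈ -0.32951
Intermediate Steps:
t = 1/12 ≈ 0.083333
(1*(t - 1*6))/(-477) - 93/272 = (1*(1/12 - 1*6))/(-477) - 93/272 = (1*(1/12 - 6))*(-1/477) - 93*1/272 = (1*(-71/12))*(-1/477) - 93/272 = -71/12*(-1/477) - 93/272 = 71/5724 - 93/272 = -128255/389232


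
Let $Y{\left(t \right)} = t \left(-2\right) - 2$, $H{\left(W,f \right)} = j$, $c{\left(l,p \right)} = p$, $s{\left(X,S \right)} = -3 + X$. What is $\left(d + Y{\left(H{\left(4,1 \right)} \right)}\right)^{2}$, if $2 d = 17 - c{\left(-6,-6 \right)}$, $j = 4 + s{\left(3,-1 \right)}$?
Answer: $\frac{9}{4} \approx 2.25$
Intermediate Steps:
$j = 4$ ($j = 4 + \left(-3 + 3\right) = 4 + 0 = 4$)
$H{\left(W,f \right)} = 4$
$Y{\left(t \right)} = -2 - 2 t$ ($Y{\left(t \right)} = - 2 t - 2 = -2 - 2 t$)
$d = \frac{23}{2}$ ($d = \frac{17 - -6}{2} = \frac{17 + 6}{2} = \frac{1}{2} \cdot 23 = \frac{23}{2} \approx 11.5$)
$\left(d + Y{\left(H{\left(4,1 \right)} \right)}\right)^{2} = \left(\frac{23}{2} - 10\right)^{2} = \left(\frac{3}{2}\right)^{2} = \frac{9}{4}$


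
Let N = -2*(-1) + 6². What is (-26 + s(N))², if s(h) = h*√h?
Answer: 55548 - 1976*√38 ≈ 43367.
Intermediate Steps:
N = 38 (N = 2 + 36 = 38)
s(h) = h^(3/2)
(-26 + s(N))² = (-26 + 38^(3/2))² = (-26 + 38*√38)²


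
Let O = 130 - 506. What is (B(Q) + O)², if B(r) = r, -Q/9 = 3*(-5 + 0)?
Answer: 58081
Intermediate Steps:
Q = 135 (Q = -27*(-5 + 0) = -27*(-5) = -9*(-15) = 135)
O = -376
(B(Q) + O)² = (135 - 376)² = (-241)² = 58081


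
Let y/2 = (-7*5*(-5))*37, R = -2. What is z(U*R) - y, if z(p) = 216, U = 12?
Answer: -12734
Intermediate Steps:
y = 12950 (y = 2*((-7*5*(-5))*37) = 2*(-35*(-5)*37) = 2*(175*37) = 2*6475 = 12950)
z(U*R) - y = 216 - 1*12950 = 216 - 12950 = -12734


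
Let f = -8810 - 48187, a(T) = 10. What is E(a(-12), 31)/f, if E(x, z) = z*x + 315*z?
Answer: -10075/56997 ≈ -0.17676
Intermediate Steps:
f = -56997
E(x, z) = 315*z + x*z (E(x, z) = x*z + 315*z = 315*z + x*z)
E(a(-12), 31)/f = (31*(315 + 10))/(-56997) = (31*325)*(-1/56997) = 10075*(-1/56997) = -10075/56997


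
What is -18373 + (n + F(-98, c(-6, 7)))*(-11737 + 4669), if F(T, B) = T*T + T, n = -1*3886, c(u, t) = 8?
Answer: -39740533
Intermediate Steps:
n = -3886
F(T, B) = T + T² (F(T, B) = T² + T = T + T²)
-18373 + (n + F(-98, c(-6, 7)))*(-11737 + 4669) = -18373 + (-3886 - 98*(1 - 98))*(-11737 + 4669) = -18373 + (-3886 - 98*(-97))*(-7068) = -18373 + (-3886 + 9506)*(-7068) = -18373 + 5620*(-7068) = -18373 - 39722160 = -39740533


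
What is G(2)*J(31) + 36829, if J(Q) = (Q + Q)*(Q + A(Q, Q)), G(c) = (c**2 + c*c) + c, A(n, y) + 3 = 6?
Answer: 57909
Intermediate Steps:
A(n, y) = 3 (A(n, y) = -3 + 6 = 3)
G(c) = c + 2*c**2 (G(c) = (c**2 + c**2) + c = 2*c**2 + c = c + 2*c**2)
J(Q) = 2*Q*(3 + Q) (J(Q) = (Q + Q)*(Q + 3) = (2*Q)*(3 + Q) = 2*Q*(3 + Q))
G(2)*J(31) + 36829 = (2*(1 + 2*2))*(2*31*(3 + 31)) + 36829 = (2*(1 + 4))*(2*31*34) + 36829 = (2*5)*2108 + 36829 = 10*2108 + 36829 = 21080 + 36829 = 57909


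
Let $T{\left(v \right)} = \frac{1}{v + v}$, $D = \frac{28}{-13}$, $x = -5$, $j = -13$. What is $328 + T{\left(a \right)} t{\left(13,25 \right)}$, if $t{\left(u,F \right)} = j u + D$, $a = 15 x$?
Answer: $\frac{25673}{78} \approx 329.14$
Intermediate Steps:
$D = - \frac{28}{13}$ ($D = 28 \left(- \frac{1}{13}\right) = - \frac{28}{13} \approx -2.1538$)
$a = -75$ ($a = 15 \left(-5\right) = -75$)
$T{\left(v \right)} = \frac{1}{2 v}$
$t{\left(u,F \right)} = - \frac{28}{13} - 13 u$ ($t{\left(u,F \right)} = - 13 u - \frac{28}{13} = - \frac{28}{13} - 13 u$)
$328 + T{\left(a \right)} t{\left(13,25 \right)} = 328 + \frac{1}{2 \left(-75\right)} \left(- \frac{28}{13} - 169\right) = 328 + \frac{1}{2} \left(- \frac{1}{75}\right) \left(- \frac{28}{13} - 169\right) = 328 - - \frac{89}{78} = 328 + \frac{89}{78} = \frac{25673}{78}$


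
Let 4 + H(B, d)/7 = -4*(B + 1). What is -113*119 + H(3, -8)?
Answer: -13587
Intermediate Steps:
H(B, d) = -56 - 28*B (H(B, d) = -28 + 7*(-4*(B + 1)) = -28 + 7*(-4*(1 + B)) = -28 + 7*(-4 - 4*B) = -28 + (-28 - 28*B) = -56 - 28*B)
-113*119 + H(3, -8) = -113*119 + (-56 - 28*3) = -13447 + (-56 - 84) = -13447 - 140 = -13587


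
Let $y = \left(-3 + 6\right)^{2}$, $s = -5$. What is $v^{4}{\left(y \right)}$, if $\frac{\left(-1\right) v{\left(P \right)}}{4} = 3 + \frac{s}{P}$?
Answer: $\frac{59969536}{6561} \approx 9140.3$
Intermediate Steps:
$y = 9$ ($y = 3^{2} = 9$)
$v{\left(P \right)} = -12 + \frac{20}{P}$ ($v{\left(P \right)} = - 4 \left(3 - \frac{5}{P}\right) = -12 + \frac{20}{P}$)
$v^{4}{\left(y \right)} = \left(-12 + \frac{20}{9}\right)^{4} = \left(- \frac{88}{9}\right)^{4} = \frac{59969536}{6561}$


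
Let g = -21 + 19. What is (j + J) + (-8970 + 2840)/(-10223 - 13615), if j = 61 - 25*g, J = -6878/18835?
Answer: 24894624908/224494365 ≈ 110.89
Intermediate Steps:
g = -2
J = -6878/18835 (J = -6878*1/18835 = -6878/18835 ≈ -0.36517)
j = 111 (j = 61 - 25*(-2) = 61 + 50 = 111)
(j + J) + (-8970 + 2840)/(-10223 - 13615) = (111 - 6878/18835) + (-8970 + 2840)/(-10223 - 13615) = 2083807/18835 - 6130/(-23838) = 2083807/18835 - 6130*(-1/23838) = 2083807/18835 + 3065/11919 = 24894624908/224494365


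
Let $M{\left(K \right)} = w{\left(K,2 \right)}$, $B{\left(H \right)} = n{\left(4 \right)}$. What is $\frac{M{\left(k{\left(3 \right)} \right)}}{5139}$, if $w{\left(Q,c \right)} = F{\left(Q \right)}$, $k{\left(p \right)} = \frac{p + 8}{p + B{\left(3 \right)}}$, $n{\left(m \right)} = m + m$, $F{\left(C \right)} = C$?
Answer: $\frac{1}{5139} \approx 0.00019459$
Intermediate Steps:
$n{\left(m \right)} = 2 m$
$B{\left(H \right)} = 8$ ($B{\left(H \right)} = 2 \cdot 4 = 8$)
$k{\left(p \right)} = 1$ ($k{\left(p \right)} = \frac{p + 8}{p + 8} = \frac{8 + p}{8 + p} = 1$)
$w{\left(Q,c \right)} = Q$
$M{\left(K \right)} = K$
$\frac{M{\left(k{\left(3 \right)} \right)}}{5139} = 1 \cdot \frac{1}{5139} = \frac{1}{5139}$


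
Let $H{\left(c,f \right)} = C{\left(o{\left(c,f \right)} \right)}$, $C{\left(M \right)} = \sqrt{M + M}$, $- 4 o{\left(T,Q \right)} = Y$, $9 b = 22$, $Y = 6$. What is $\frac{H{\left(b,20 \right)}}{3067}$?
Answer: $\frac{i \sqrt{3}}{3067} \approx 0.00056474 i$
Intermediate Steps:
$b = \frac{22}{9}$ ($b = \frac{1}{9} \cdot 22 = \frac{22}{9} \approx 2.4444$)
$o{\left(T,Q \right)} = - \frac{3}{2}$ ($o{\left(T,Q \right)} = \left(- \frac{1}{4}\right) 6 = - \frac{3}{2}$)
$C{\left(M \right)} = \sqrt{2} \sqrt{M}$ ($C{\left(M \right)} = \sqrt{2 M} = \sqrt{2} \sqrt{M}$)
$H{\left(c,f \right)} = i \sqrt{3}$ ($H{\left(c,f \right)} = \sqrt{2} \sqrt{- \frac{3}{2}} = \sqrt{2} \frac{i \sqrt{6}}{2} = i \sqrt{3}$)
$\frac{H{\left(b,20 \right)}}{3067} = \frac{i \sqrt{3}}{3067}$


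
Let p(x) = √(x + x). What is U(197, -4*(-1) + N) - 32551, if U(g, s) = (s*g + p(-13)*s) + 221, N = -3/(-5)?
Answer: -157119/5 + 23*I*√26/5 ≈ -31424.0 + 23.455*I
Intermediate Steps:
N = ⅗ (N = -3*(-⅕) = ⅗ ≈ 0.60000)
p(x) = √2*√x (p(x) = √(2*x) = √2*√x)
U(g, s) = 221 + g*s + I*s*√26 (U(g, s) = (s*g + (√2*√(-13))*s) + 221 = (g*s + (√2*(I*√13))*s) + 221 = (g*s + (I*√26)*s) + 221 = (g*s + I*s*√26) + 221 = 221 + g*s + I*s*√26)
U(197, -4*(-1) + N) - 32551 = (221 + 197*(-4*(-1) + ⅗) + I*(-4*(-1) + ⅗)*√26) - 32551 = (221 + 197*(4 + ⅗) + I*(4 + ⅗)*√26) - 32551 = (221 + 197*(23/5) + I*(23/5)*√26) - 32551 = (221 + 4531/5 + 23*I*√26/5) - 32551 = (5636/5 + 23*I*√26/5) - 32551 = -157119/5 + 23*I*√26/5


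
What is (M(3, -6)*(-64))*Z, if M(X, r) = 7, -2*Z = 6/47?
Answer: 1344/47 ≈ 28.596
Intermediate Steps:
Z = -3/47 ≈ -0.063830
(M(3, -6)*(-64))*Z = (7*(-64))*(-3/47) = -448*(-3/47) = 1344/47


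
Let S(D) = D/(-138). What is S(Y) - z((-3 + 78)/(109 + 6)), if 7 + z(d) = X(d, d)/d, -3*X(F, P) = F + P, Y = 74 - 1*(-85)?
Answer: 899/138 ≈ 6.5145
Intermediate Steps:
Y = 159 (Y = 74 + 85 = 159)
X(F, P) = -F/3 - P/3 (X(F, P) = -(F + P)/3 = -F/3 - P/3)
S(D) = -D/138 (S(D) = D*(-1/138) = -D/138)
z(d) = -23/3 (z(d) = -7 + (-d/3 - d/3)/d = -7 + (-2*d/3)/d = -7 - ⅔ = -23/3)
S(Y) - z((-3 + 78)/(109 + 6)) = -1/138*159 - 1*(-23/3) = -53/46 + 23/3 = 899/138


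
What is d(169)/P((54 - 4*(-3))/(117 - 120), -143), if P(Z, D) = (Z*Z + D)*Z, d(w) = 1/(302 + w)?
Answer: -1/3533442 ≈ -2.8301e-7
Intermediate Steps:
P(Z, D) = Z*(D + Z²) (P(Z, D) = (Z² + D)*Z = (D + Z²)*Z = Z*(D + Z²))
d(169)/P((54 - 4*(-3))/(117 - 120), -143) = 1/((302 + 169)*((((54 - 4*(-3))/(117 - 120))*(-143 + ((54 - 4*(-3))/(117 - 120))²)))) = 1/(471*((((54 + 12)/(-3))*(-143 + ((54 + 12)/(-3))²)))) = 1/(471*(((66*(-⅓))*(-143 + (66*(-⅓))²)))) = 1/(471*((-22*(-143 + (-22)²)))) = 1/(471*((-22*(-143 + 484)))) = 1/(471*((-22*341))) = (1/471)/(-7502) = (1/471)*(-1/7502) = -1/3533442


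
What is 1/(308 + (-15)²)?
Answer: 1/533 ≈ 0.0018762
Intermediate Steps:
1/(308 + (-15)²) = 1/(308 + 225) = 1/533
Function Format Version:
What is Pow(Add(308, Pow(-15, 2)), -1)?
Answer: Rational(1, 533) ≈ 0.0018762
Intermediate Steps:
Pow(Add(308, Pow(-15, 2)), -1) = Pow(Add(308, 225), -1) = Pow(533, -1) = Rational(1, 533)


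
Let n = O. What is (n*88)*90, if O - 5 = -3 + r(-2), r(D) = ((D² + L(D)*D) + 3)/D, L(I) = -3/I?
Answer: 0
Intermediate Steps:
r(D) = D (r(D) = ((D² + (-3/D)*D) + 3)/D = ((D² - 3) + 3)/D = ((-3 + D²) + 3)/D = D²/D = D)
O = 0 (O = 5 + (-3 - 2) = 5 - 5 = 0)
n = 0
(n*88)*90 = (0*88)*90 = 0*90 = 0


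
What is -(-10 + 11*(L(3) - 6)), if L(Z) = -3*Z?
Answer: 175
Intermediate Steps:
-(-10 + 11*(L(3) - 6)) = -(-10 + 11*(-3*3 - 6)) = -(-10 + 11*(-9 - 6)) = -(-10 + 11*(-15)) = -(-10 - 165) = -1*(-175) = 175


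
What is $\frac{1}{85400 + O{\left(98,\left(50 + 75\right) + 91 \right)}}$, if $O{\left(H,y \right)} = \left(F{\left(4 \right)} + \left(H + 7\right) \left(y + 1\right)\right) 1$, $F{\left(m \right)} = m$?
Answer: $\frac{1}{108189} \approx 9.2431 \cdot 10^{-6}$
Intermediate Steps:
$O{\left(H,y \right)} = 4 + \left(1 + y\right) \left(7 + H\right)$ ($O{\left(H,y \right)} = \left(4 + \left(H + 7\right) \left(y + 1\right)\right) 1 = \left(4 + \left(7 + H\right) \left(1 + y\right)\right) 1 = \left(4 + \left(1 + y\right) \left(7 + H\right)\right) 1 = 4 + \left(1 + y\right) \left(7 + H\right)$)
$\frac{1}{85400 + O{\left(98,\left(50 + 75\right) + 91 \right)}} = \frac{1}{85400 + \left(11 + 98 + 7 \left(\left(50 + 75\right) + 91\right) + 98 \left(\left(50 + 75\right) + 91\right)\right)} = \frac{1}{85400 + \left(11 + 98 + 7 \left(125 + 91\right) + 98 \left(125 + 91\right)\right)} = \frac{1}{85400 + \left(11 + 98 + 7 \cdot 216 + 98 \cdot 216\right)} = \frac{1}{85400 + \left(11 + 98 + 1512 + 21168\right)} = \frac{1}{85400 + 22789} = \frac{1}{108189}$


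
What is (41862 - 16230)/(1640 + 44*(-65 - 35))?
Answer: -1068/115 ≈ -9.2870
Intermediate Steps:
(41862 - 16230)/(1640 + 44*(-65 - 35)) = 25632/(1640 + 44*(-100)) = 25632/(1640 - 4400) = 25632/(-2760) = 25632*(-1/2760) = -1068/115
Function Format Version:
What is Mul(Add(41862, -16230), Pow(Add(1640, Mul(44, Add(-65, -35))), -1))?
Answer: Rational(-1068, 115) ≈ -9.2870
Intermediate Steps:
Mul(Add(41862, -16230), Pow(Add(1640, Mul(44, Add(-65, -35))), -1)) = Mul(25632, Pow(Add(1640, Mul(44, -100)), -1)) = Mul(25632, Pow(Add(1640, -4400), -1)) = Mul(25632, Pow(-2760, -1)) = Mul(25632, Rational(-1, 2760)) = Rational(-1068, 115)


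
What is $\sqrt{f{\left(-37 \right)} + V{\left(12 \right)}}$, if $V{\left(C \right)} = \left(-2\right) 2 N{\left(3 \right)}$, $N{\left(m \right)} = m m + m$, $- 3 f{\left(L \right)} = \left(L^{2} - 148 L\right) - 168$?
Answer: $\frac{i \sqrt{20463}}{3} \approx 47.683 i$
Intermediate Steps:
$f{\left(L \right)} = 56 - \frac{L^{2}}{3} + \frac{148 L}{3}$ ($f{\left(L \right)} = - \frac{\left(L^{2} - 148 L\right) - 168}{3} = - \frac{-168 + L^{2} - 148 L}{3} = 56 - \frac{L^{2}}{3} + \frac{148 L}{3}$)
$N{\left(m \right)} = m + m^{2}$ ($N{\left(m \right)} = m^{2} + m = m + m^{2}$)
$V{\left(C \right)} = -48$ ($V{\left(C \right)} = \left(-2\right) 2 \cdot 3 \left(1 + 3\right) = - 4 \cdot 3 \cdot 4 = \left(-4\right) 12 = -48$)
$\sqrt{f{\left(-37 \right)} + V{\left(12 \right)}} = \sqrt{\left(56 - \frac{\left(-37\right)^{2}}{3} + \frac{148}{3} \left(-37\right)\right) - 48} = \sqrt{\left(56 - \frac{1369}{3} - \frac{5476}{3}\right) - 48} = \sqrt{- \frac{6677}{3} - 48} = \sqrt{- \frac{6821}{3}} = \frac{i \sqrt{20463}}{3}$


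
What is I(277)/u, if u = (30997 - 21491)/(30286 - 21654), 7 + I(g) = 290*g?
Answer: 346674068/4753 ≈ 72938.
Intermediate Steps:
I(g) = -7 + 290*g
u = 4753/4316 (u = 9506/8632 = 9506*(1/8632) = 4753/4316 ≈ 1.1013)
I(277)/u = (-7 + 290*277)/(4753/4316) = (-7 + 80330)*(4316/4753) = 80323*(4316/4753) = 346674068/4753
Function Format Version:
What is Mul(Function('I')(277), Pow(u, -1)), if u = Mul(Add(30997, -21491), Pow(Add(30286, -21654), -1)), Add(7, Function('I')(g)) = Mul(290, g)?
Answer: Rational(346674068, 4753) ≈ 72938.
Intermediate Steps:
Function('I')(g) = Add(-7, Mul(290, g))
u = Rational(4753, 4316) (u = Mul(9506, Pow(8632, -1)) = Mul(9506, Rational(1, 8632)) = Rational(4753, 4316) ≈ 1.1013)
Mul(Function('I')(277), Pow(u, -1)) = Mul(Add(-7, Mul(290, 277)), Pow(Rational(4753, 4316), -1)) = Mul(Add(-7, 80330), Rational(4316, 4753)) = Mul(80323, Rational(4316, 4753)) = Rational(346674068, 4753)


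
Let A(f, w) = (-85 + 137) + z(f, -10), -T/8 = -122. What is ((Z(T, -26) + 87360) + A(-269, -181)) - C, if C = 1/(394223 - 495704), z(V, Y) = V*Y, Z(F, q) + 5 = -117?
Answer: 9131260381/101481 ≈ 89980.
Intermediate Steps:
T = 976 (T = -8*(-122) = 976)
Z(F, q) = -122 (Z(F, q) = -5 - 117 = -122)
A(f, w) = 52 - 10*f (A(f, w) = (-85 + 137) + f*(-10) = 52 - 10*f)
C = -1/101481 (C = 1/(-101481) = -1/101481 ≈ -9.8541e-6)
((Z(T, -26) + 87360) + A(-269, -181)) - C = ((-122 + 87360) + (52 - 10*(-269))) - 1*(-1/101481) = (87238 + (52 + 2690)) + 1/101481 = (87238 + 2742) + 1/101481 = 89980 + 1/101481 = 9131260381/101481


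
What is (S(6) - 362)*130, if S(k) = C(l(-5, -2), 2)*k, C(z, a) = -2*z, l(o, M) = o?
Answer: -39260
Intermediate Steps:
S(k) = 10*k (S(k) = (-2*(-5))*k = 10*k)
(S(6) - 362)*130 = (10*6 - 362)*130 = (60 - 362)*130 = -302*130 = -39260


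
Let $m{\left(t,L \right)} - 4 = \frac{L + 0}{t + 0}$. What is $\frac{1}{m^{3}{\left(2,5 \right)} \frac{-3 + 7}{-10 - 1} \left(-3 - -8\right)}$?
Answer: $- \frac{22}{10985} \approx -0.0020027$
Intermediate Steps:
$m{\left(t,L \right)} = 4 + \frac{L}{t}$ ($m{\left(t,L \right)} = 4 + \frac{L + 0}{t + 0} = 4 + \frac{L}{t}$)
$\frac{1}{m^{3}{\left(2,5 \right)} \frac{-3 + 7}{-10 - 1} \left(-3 - -8\right)} = \frac{1}{\left(4 + \frac{5}{2}\right)^{3} \frac{-3 + 7}{-10 - 1} \left(-3 - -8\right)} = \frac{1}{\left(4 + 5 \cdot \frac{1}{2}\right)^{3} \frac{4}{-11} \left(-3 + 8\right)} = \frac{1}{\left(4 + \frac{5}{2}\right)^{3} \cdot 4 \left(- \frac{1}{11}\right) 5} = \frac{1}{\left(\frac{13}{2}\right)^{3} \left(- \frac{4}{11}\right) 5} = \frac{1}{\frac{2197}{8} \left(- \frac{4}{11}\right) 5} = \frac{1}{\left(- \frac{2197}{22}\right) 5} = \frac{1}{- \frac{10985}{22}} = - \frac{22}{10985}$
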